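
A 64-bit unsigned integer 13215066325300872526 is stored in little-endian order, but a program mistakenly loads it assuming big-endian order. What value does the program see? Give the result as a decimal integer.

5622121204767286711

13215066325300872526 in 64-bit hexadecimal is 0xB76558CE72C9054E.
Stored little-endian, the bytes at ascending addresses are 4E 05 C9 72 CE 58 65 B7.
Read back as big-endian, the last byte is least significant, giving 0x4E05C972CE5865B7.
0x4E05C972CE5865B7 = 5622121204767286711.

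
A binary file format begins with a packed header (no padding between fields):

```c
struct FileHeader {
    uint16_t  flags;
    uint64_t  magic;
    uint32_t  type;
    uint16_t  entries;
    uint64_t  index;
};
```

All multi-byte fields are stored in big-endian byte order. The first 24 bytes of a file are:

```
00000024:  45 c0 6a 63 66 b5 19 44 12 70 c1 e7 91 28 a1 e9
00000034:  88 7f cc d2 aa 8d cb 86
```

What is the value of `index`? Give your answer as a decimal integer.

9835805316377070470

`index` follows `flags` (2 B), `magic` (8 B), `type` (4 B), `entries` (2 B), so it starts at offset 2 + 8 + 4 + 2 = 16 and occupies 8 bytes.
Bytes at offsets 16..23: 88 7F CC D2 AA 8D CB 86.
Big-endian: lowest address holds the most-significant byte.
The bytes are already most-significant first: 0x887FCCD2AA8DCB86.
0x887FCCD2AA8DCB86 = 9835805316377070470.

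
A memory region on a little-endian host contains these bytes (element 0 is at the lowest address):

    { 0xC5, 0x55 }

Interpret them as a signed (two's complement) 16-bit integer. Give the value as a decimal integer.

21957

Little-endian stores the least-significant byte at the lowest address.
Reassemble most-significant byte first: 55 C5 → 0x55C5.
0x55C5 = 21957.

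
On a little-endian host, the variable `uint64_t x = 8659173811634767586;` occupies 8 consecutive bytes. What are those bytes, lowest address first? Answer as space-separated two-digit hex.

E2 06 DB 12 B4 90 2B 78

8659173811634767586 in hexadecimal, padded to 64 bits, is 0x782B90B412DB06E2.
Split into bytes (most-significant first): 78 2B 90 B4 12 DB 06 E2.
In little-endian order the low byte comes first in memory.
So at ascending addresses the bytes are E2 06 DB 12 B4 90 2B 78.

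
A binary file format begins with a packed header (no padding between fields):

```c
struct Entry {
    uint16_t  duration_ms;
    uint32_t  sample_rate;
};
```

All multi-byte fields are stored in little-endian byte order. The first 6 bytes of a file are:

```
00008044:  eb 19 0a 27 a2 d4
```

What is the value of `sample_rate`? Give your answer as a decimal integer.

`sample_rate` follows `duration_ms` (2 bytes), so it starts at byte offset 2 and occupies 4 bytes.
Bytes at offsets 2..5: 0A 27 A2 D4.
Little-endian: lowest address holds the least-significant byte.
Reassemble most-significant byte first: D4 A2 27 0A → 0xD4A2270A.
0xD4A2270A = 3567396618.

3567396618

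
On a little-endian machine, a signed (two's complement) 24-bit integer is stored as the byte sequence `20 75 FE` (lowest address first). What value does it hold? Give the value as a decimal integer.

-101088

In little-endian order the low byte comes first in memory.
Reassemble most-significant byte first: FE 75 20 → 0xFE7520.
Top bit is set, so as a signed 24-bit value this is 0xFE7520 − 2^24 = -101088.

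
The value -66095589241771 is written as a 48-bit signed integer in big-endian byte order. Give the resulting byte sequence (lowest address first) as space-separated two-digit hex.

C3 E2 EB E1 CC 55

Two's complement of -66095589241771 in 48 bits: 66095589241771 = 0x3C1D141E33AB; invert → 0xC3E2EBE1CC54; add 1 → 0xC3E2EBE1CC55.
Split into bytes (most-significant first): C3 E2 EB E1 CC 55.
Big-endian: lowest address holds the most-significant byte.
So the memory order matches the most-significant-first order: C3 E2 EB E1 CC 55.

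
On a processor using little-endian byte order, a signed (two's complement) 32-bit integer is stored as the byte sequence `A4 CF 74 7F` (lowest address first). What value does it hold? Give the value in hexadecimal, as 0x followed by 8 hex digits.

0x7F74CFA4

In little-endian order the low byte comes first in memory.
Reassemble most-significant byte first: 7F 74 CF A4 → 0x7F74CFA4.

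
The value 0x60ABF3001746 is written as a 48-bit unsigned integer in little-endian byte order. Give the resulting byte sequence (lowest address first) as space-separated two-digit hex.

46 17 00 F3 AB 60

Split into bytes (most-significant first): 60 AB F3 00 17 46.
In little-endian order the low byte comes first in memory.
So at ascending addresses the bytes are 46 17 00 F3 AB 60.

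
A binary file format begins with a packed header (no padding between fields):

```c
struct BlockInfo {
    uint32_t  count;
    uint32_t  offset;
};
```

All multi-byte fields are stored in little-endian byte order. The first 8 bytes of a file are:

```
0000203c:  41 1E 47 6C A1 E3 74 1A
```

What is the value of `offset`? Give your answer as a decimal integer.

`offset` follows `count` (4 bytes), so it starts at byte offset 4 and occupies 4 bytes.
Bytes at offsets 4..7: A1 E3 74 1A.
Little-endian stores the least-significant byte at the lowest address.
Reassemble most-significant byte first: 1A 74 E3 A1 → 0x1A74E3A1.
0x1A74E3A1 = 443868065.

443868065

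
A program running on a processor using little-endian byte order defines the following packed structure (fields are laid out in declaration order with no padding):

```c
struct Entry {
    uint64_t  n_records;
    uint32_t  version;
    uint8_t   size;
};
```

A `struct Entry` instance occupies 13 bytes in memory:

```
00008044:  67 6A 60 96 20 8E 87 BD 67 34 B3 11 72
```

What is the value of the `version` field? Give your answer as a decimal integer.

296957031

`version` follows `n_records` (8 bytes), so it starts at byte offset 8 and occupies 4 bytes.
Bytes at offsets 8..11: 67 34 B3 11.
Little-endian stores the least-significant byte at the lowest address.
Reassemble most-significant byte first: 11 B3 34 67 → 0x11B33467.
0x11B33467 = 296957031.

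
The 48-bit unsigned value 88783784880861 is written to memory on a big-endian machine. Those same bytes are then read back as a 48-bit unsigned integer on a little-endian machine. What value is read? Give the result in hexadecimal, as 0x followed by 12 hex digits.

0xDDAAF595BF50

88783784880861 in 48-bit hexadecimal is 0x50BF95F5AADD.
Stored big-endian, the bytes at ascending addresses are 50 BF 95 F5 AA DD.
Read back as little-endian, the first byte is least significant, giving 0xDDAAF595BF50.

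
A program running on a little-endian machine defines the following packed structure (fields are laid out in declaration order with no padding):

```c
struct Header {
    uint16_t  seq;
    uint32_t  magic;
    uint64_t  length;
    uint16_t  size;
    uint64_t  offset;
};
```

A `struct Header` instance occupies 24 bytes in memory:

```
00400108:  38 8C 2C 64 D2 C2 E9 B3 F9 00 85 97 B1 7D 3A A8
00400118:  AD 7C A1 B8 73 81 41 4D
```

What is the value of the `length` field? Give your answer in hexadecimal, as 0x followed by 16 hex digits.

0x7DB1978500F9B3E9

`length` follows `seq` (2 B), `magic` (4 B), so it starts at offset 2 + 4 = 6 and occupies 8 bytes.
Bytes at offsets 6..13: E9 B3 F9 00 85 97 B1 7D.
Little-endian: lowest address holds the least-significant byte.
Reassemble most-significant byte first: 7D B1 97 85 00 F9 B3 E9 → 0x7DB1978500F9B3E9.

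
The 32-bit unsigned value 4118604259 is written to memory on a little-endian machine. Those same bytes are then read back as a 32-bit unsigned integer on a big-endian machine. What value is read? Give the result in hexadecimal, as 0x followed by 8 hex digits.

0xE3E97CF5

4118604259 in 32-bit hexadecimal is 0xF57CE9E3.
Stored little-endian, the bytes at ascending addresses are E3 E9 7C F5.
Read back as big-endian, the last byte is least significant, giving 0xE3E97CF5.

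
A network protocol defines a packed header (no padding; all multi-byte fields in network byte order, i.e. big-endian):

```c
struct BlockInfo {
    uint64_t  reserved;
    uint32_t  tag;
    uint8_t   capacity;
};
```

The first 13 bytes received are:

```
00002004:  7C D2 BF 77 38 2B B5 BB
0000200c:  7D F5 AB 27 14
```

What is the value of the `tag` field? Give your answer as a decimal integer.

`tag` follows `reserved` (8 bytes), so it starts at byte offset 8 and occupies 4 bytes.
Bytes at offsets 8..11: 7D F5 AB 27.
In big-endian order the high byte comes first in memory.
The bytes are already most-significant first: 0x7DF5AB27.
0x7DF5AB27 = 2113252135.

2113252135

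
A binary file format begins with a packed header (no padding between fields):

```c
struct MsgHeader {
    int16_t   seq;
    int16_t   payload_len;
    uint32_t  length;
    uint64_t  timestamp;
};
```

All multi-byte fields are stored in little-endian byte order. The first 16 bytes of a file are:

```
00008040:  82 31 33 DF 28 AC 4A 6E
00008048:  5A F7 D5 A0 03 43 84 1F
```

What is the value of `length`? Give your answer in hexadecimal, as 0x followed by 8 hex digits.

`length` follows `seq` (2 B), `payload_len` (2 B), so it starts at offset 2 + 2 = 4 and occupies 4 bytes.
Bytes at offsets 4..7: 28 AC 4A 6E.
In little-endian order the low byte comes first in memory.
Reassemble most-significant byte first: 6E 4A AC 28 → 0x6E4AAC28.

0x6E4AAC28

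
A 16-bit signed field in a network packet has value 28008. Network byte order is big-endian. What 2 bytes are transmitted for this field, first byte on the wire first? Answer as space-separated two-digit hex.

6D 68

28008 in hexadecimal, padded to 16 bits, is 0x6D68.
Split into bytes (most-significant first): 6D 68.
Big-endian stores the most-significant byte at the lowest address.
So the memory order matches the most-significant-first order: 6D 68.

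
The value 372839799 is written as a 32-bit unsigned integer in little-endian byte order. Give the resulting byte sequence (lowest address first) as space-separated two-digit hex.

372839799 in hexadecimal, padded to 32 bits, is 0x16391577.
Split into bytes (most-significant first): 16 39 15 77.
Little-endian: lowest address holds the least-significant byte.
So at ascending addresses the bytes are 77 15 39 16.

77 15 39 16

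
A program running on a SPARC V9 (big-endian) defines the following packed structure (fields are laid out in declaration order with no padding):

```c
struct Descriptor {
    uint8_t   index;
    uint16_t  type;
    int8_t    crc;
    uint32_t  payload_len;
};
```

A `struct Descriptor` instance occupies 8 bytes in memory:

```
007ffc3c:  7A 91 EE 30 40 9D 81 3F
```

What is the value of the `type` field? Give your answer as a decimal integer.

`type` follows `index` (1 byte), so it starts at byte offset 1 and occupies 2 bytes.
Bytes at offsets 1..2: 91 EE.
Big-endian stores the most-significant byte at the lowest address.
The bytes are already most-significant first: 0x91EE.
0x91EE = 37358.

37358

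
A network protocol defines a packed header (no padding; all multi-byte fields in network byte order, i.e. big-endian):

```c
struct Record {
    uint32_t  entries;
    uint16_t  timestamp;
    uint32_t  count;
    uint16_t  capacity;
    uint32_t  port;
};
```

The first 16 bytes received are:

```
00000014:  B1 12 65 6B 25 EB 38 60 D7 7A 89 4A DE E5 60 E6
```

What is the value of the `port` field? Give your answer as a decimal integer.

3739574502

`port` follows `entries` (4 B), `timestamp` (2 B), `count` (4 B), `capacity` (2 B), so it starts at offset 4 + 2 + 4 + 2 = 12 and occupies 4 bytes.
Bytes at offsets 12..15: DE E5 60 E6.
Big-endian: lowest address holds the most-significant byte.
The bytes are already most-significant first: 0xDEE560E6.
0xDEE560E6 = 3739574502.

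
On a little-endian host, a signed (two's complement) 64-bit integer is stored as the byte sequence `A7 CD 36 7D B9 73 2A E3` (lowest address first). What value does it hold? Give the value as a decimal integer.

-2077721037571175001

In little-endian order the low byte comes first in memory.
Reassemble most-significant byte first: E3 2A 73 B9 7D 36 CD A7 → 0xE32A73B97D36CDA7.
Top bit is set, so as a signed 64-bit value this is 0xE32A73B97D36CDA7 − 2^64 = -2077721037571175001.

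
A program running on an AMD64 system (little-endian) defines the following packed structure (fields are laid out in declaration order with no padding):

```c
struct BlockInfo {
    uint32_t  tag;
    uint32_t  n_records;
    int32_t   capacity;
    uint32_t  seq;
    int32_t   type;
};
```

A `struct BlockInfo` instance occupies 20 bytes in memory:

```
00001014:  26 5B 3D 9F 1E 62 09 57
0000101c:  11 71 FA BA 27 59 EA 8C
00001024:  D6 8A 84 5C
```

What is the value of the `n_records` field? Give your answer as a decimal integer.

`n_records` follows `tag` (4 bytes), so it starts at byte offset 4 and occupies 4 bytes.
Bytes at offsets 4..7: 1E 62 09 57.
In little-endian order the low byte comes first in memory.
Reassemble most-significant byte first: 57 09 62 1E → 0x5709621E.
0x5709621E = 1460232734.

1460232734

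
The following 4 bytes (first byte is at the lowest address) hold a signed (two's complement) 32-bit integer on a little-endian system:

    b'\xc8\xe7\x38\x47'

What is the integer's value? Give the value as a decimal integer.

Little-endian: lowest address holds the least-significant byte.
Reassemble most-significant byte first: 47 38 E7 C8 → 0x4738E7C8.
0x4738E7C8 = 1194911688.

1194911688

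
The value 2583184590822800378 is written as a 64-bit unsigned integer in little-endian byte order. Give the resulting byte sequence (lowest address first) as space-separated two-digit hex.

FA 7B 41 F5 B2 50 D9 23

2583184590822800378 in hexadecimal, padded to 64 bits, is 0x23D950B2F5417BFA.
Split into bytes (most-significant first): 23 D9 50 B2 F5 41 7B FA.
Little-endian: lowest address holds the least-significant byte.
So at ascending addresses the bytes are FA 7B 41 F5 B2 50 D9 23.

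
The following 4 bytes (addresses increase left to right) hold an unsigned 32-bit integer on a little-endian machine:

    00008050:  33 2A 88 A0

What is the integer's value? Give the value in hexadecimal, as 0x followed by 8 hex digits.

0xA0882A33

In little-endian order the low byte comes first in memory.
Reassemble most-significant byte first: A0 88 2A 33 → 0xA0882A33.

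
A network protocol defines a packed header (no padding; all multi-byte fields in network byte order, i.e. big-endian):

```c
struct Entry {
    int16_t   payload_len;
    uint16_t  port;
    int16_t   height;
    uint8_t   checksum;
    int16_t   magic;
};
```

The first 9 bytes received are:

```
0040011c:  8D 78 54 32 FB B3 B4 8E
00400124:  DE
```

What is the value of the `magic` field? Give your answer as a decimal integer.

`magic` follows `payload_len` (2 B), `port` (2 B), `height` (2 B), `checksum` (1 B), so it starts at offset 2 + 2 + 2 + 1 = 7 and occupies 2 bytes.
Bytes at offsets 7..8: 8E DE.
Big-endian stores the most-significant byte at the lowest address.
The bytes are already most-significant first: 0x8EDE.
Top bit is set, so as a signed 16-bit value this is 0x8EDE − 2^16 = -28962.

-28962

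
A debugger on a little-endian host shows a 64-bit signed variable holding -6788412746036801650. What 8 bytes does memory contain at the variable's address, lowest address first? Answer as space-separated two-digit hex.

8E 0F BE F3 92 B6 CA A1

Two's complement of -6788412746036801650 in 64 bits: 6788412746036801650 = 0x5E35496D0C41F072; invert → 0xA1CAB692F3BE0F8D; add 1 → 0xA1CAB692F3BE0F8E.
Split into bytes (most-significant first): A1 CA B6 92 F3 BE 0F 8E.
Little-endian: lowest address holds the least-significant byte.
So at ascending addresses the bytes are 8E 0F BE F3 92 B6 CA A1.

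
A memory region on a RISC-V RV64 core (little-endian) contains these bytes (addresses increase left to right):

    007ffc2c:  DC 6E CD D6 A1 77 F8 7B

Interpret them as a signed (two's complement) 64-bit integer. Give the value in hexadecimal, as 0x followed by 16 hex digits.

In little-endian order the low byte comes first in memory.
Reassemble most-significant byte first: 7B F8 77 A1 D6 CD 6E DC → 0x7BF877A1D6CD6EDC.

0x7BF877A1D6CD6EDC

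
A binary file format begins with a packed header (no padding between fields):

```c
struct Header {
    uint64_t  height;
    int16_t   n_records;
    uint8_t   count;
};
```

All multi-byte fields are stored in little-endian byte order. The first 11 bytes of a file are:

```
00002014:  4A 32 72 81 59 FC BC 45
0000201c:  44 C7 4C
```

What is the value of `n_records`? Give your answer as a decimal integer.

-14524

`n_records` follows `height` (8 bytes), so it starts at byte offset 8 and occupies 2 bytes.
Bytes at offsets 8..9: 44 C7.
Little-endian: lowest address holds the least-significant byte.
Reassemble most-significant byte first: C7 44 → 0xC744.
Top bit is set, so as a signed 16-bit value this is 0xC744 − 2^16 = -14524.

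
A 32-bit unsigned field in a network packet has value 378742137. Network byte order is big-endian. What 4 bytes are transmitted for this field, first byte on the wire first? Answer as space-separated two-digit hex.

16 93 25 79

378742137 in hexadecimal, padded to 32 bits, is 0x16932579.
Split into bytes (most-significant first): 16 93 25 79.
In big-endian order the high byte comes first in memory.
So the memory order matches the most-significant-first order: 16 93 25 79.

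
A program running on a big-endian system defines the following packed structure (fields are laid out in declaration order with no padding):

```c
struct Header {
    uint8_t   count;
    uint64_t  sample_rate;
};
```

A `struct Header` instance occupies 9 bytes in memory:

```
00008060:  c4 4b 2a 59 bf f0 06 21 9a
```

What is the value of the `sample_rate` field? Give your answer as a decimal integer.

5416240182767002010

`sample_rate` follows `count` (1 byte), so it starts at byte offset 1 and occupies 8 bytes.
Bytes at offsets 1..8: 4B 2A 59 BF F0 06 21 9A.
Big-endian stores the most-significant byte at the lowest address.
The bytes are already most-significant first: 0x4B2A59BFF006219A.
0x4B2A59BFF006219A = 5416240182767002010.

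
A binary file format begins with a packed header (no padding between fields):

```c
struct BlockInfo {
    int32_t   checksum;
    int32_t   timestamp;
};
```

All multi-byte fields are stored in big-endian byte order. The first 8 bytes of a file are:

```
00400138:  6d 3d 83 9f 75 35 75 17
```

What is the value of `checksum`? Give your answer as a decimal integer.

1832747935

`checksum` is the first field, at byte offset 0, occupying 4 bytes.
Bytes at offsets 0..3: 6D 3D 83 9F.
Big-endian: lowest address holds the most-significant byte.
The bytes are already most-significant first: 0x6D3D839F.
0x6D3D839F = 1832747935.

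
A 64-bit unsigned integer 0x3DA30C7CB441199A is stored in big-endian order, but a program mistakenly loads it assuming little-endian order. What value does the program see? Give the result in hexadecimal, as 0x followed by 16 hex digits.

Stored big-endian, the bytes at ascending addresses are 3D A3 0C 7C B4 41 19 9A.
Read back as little-endian, the first byte is least significant, giving 0x9A1941B47C0CA33D.

0x9A1941B47C0CA33D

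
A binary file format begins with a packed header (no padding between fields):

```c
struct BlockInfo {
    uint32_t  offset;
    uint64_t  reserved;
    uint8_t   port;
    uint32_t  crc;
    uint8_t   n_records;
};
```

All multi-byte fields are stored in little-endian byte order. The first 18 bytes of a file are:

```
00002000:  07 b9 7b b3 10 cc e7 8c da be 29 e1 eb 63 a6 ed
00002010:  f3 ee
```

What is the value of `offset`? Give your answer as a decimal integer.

`offset` is the first field, at byte offset 0, occupying 4 bytes.
Bytes at offsets 0..3: 07 B9 7B B3.
In little-endian order the low byte comes first in memory.
Reassemble most-significant byte first: B3 7B B9 07 → 0xB37BB907.
0xB37BB907 = 3011229959.

3011229959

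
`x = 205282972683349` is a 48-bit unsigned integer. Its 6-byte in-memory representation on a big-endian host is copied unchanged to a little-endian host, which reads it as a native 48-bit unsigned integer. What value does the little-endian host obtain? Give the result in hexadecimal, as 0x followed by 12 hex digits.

0x554CAA2AB4BA

205282972683349 in 48-bit hexadecimal is 0xBAB42AAA4C55.
Stored big-endian, the bytes at ascending addresses are BA B4 2A AA 4C 55.
Read back as little-endian, the first byte is least significant, giving 0x554CAA2AB4BA.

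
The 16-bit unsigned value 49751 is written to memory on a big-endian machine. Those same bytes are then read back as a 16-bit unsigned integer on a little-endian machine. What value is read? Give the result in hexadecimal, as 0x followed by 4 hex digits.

49751 in 16-bit hexadecimal is 0xC257.
Stored big-endian, the bytes at ascending addresses are C2 57.
Read back as little-endian, the first byte is least significant, giving 0x57C2.

0x57C2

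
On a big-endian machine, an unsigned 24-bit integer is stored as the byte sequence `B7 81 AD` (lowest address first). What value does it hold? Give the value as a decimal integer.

In big-endian order the high byte comes first in memory.
The bytes are already most-significant first: 0xB781AD.
0xB781AD = 12026285.

12026285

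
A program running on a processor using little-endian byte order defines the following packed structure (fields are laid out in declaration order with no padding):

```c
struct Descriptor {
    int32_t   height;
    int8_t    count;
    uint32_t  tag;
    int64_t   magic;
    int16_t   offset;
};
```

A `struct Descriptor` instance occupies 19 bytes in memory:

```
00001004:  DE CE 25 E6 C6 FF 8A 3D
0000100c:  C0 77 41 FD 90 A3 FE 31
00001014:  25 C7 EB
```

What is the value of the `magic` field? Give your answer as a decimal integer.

2680203231727796599

`magic` follows `height` (4 B), `count` (1 B), `tag` (4 B), so it starts at offset 4 + 1 + 4 = 9 and occupies 8 bytes.
Bytes at offsets 9..16: 77 41 FD 90 A3 FE 31 25.
In little-endian order the low byte comes first in memory.
Reassemble most-significant byte first: 25 31 FE A3 90 FD 41 77 → 0x2531FEA390FD4177.
0x2531FEA390FD4177 = 2680203231727796599.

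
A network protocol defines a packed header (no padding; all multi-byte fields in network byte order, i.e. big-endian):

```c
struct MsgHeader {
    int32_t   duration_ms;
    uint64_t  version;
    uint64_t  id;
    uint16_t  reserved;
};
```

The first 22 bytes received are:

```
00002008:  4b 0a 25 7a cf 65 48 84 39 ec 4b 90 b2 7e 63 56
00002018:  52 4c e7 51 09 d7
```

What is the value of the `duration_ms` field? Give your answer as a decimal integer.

`duration_ms` is the first field, at byte offset 0, occupying 4 bytes.
Bytes at offsets 0..3: 4B 0A 25 7A.
Big-endian stores the most-significant byte at the lowest address.
The bytes are already most-significant first: 0x4B0A257A.
0x4B0A257A = 1258956154.

1258956154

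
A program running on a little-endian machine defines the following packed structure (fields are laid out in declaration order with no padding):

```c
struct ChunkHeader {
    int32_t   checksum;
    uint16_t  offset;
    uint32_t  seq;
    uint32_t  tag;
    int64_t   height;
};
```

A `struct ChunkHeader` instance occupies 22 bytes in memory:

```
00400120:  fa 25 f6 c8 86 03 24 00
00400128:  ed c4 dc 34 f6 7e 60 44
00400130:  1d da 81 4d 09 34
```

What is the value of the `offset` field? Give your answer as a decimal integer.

`offset` follows `checksum` (4 bytes), so it starts at byte offset 4 and occupies 2 bytes.
Bytes at offsets 4..5: 86 03.
Little-endian stores the least-significant byte at the lowest address.
Reassemble most-significant byte first: 03 86 → 0x0386.
0x0386 = 902.

902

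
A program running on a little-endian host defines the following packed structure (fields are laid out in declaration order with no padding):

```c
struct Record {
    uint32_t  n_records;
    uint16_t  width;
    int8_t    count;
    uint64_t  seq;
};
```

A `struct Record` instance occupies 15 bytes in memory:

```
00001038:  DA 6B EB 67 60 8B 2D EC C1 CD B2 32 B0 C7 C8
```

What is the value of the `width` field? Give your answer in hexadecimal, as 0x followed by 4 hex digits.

0x8B60

`width` follows `n_records` (4 bytes), so it starts at byte offset 4 and occupies 2 bytes.
Bytes at offsets 4..5: 60 8B.
In little-endian order the low byte comes first in memory.
Reassemble most-significant byte first: 8B 60 → 0x8B60.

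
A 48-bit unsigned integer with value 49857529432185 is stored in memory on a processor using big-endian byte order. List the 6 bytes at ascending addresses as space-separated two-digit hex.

2D 58 5C 54 C8 79

49857529432185 in hexadecimal, padded to 48 bits, is 0x2D585C54C879.
Split into bytes (most-significant first): 2D 58 5C 54 C8 79.
Big-endian: lowest address holds the most-significant byte.
So the memory order matches the most-significant-first order: 2D 58 5C 54 C8 79.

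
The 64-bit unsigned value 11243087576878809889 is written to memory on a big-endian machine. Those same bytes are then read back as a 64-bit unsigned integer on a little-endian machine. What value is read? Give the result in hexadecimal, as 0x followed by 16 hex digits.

0x2103782E9578079C

11243087576878809889 in 64-bit hexadecimal is 0x9C0778952E780321.
Stored big-endian, the bytes at ascending addresses are 9C 07 78 95 2E 78 03 21.
Read back as little-endian, the first byte is least significant, giving 0x2103782E9578079C.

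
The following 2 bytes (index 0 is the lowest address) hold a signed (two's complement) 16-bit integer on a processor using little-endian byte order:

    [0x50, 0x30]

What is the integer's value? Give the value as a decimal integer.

Little-endian: lowest address holds the least-significant byte.
Reassemble most-significant byte first: 30 50 → 0x3050.
0x3050 = 12368.

12368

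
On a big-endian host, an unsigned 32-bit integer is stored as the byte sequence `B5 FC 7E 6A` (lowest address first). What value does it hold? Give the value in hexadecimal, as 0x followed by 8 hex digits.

Big-endian: lowest address holds the most-significant byte.
The bytes are already most-significant first: 0xB5FC7E6A.

0xB5FC7E6A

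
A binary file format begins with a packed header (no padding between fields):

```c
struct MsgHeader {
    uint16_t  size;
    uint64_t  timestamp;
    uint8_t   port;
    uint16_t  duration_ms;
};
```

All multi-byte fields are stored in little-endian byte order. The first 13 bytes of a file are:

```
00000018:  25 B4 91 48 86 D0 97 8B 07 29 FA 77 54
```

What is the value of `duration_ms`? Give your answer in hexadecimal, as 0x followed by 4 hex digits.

`duration_ms` follows `size` (2 B), `timestamp` (8 B), `port` (1 B), so it starts at offset 2 + 8 + 1 = 11 and occupies 2 bytes.
Bytes at offsets 11..12: 77 54.
In little-endian order the low byte comes first in memory.
Reassemble most-significant byte first: 54 77 → 0x5477.

0x5477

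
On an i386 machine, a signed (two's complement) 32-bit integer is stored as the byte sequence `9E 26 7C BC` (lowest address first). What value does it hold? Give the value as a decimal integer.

-1132714338

Little-endian: lowest address holds the least-significant byte.
Reassemble most-significant byte first: BC 7C 26 9E → 0xBC7C269E.
Top bit is set, so as a signed 32-bit value this is 0xBC7C269E − 2^32 = -1132714338.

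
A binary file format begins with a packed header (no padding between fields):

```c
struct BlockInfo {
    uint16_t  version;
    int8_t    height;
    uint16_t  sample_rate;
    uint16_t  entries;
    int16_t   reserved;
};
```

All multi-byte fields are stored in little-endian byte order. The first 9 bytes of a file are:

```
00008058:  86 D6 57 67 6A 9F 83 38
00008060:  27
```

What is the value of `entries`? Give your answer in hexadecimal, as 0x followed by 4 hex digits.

0x839F

`entries` follows `version` (2 B), `height` (1 B), `sample_rate` (2 B), so it starts at offset 2 + 1 + 2 = 5 and occupies 2 bytes.
Bytes at offsets 5..6: 9F 83.
In little-endian order the low byte comes first in memory.
Reassemble most-significant byte first: 83 9F → 0x839F.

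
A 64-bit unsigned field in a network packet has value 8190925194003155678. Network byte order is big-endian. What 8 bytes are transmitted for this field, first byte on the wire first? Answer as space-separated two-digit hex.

71 AC 03 11 0A 5B 0A DE

8190925194003155678 in hexadecimal, padded to 64 bits, is 0x71AC03110A5B0ADE.
Split into bytes (most-significant first): 71 AC 03 11 0A 5B 0A DE.
In big-endian order the high byte comes first in memory.
So the memory order matches the most-significant-first order: 71 AC 03 11 0A 5B 0A DE.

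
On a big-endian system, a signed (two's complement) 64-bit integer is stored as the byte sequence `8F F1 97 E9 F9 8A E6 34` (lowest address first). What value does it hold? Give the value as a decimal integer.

Big-endian stores the most-significant byte at the lowest address.
The bytes are already most-significant first: 0x8FF197E9F98AE634.
Top bit is set, so as a signed 64-bit value this is 0x8FF197E9F98AE634 − 2^64 = -8074505625728784844.

-8074505625728784844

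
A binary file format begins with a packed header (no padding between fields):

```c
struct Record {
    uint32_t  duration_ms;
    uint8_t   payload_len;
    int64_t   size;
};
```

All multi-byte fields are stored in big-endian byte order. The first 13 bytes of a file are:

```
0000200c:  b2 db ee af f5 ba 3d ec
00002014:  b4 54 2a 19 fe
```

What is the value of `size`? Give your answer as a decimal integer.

-5026601349825291778

`size` follows `duration_ms` (4 B), `payload_len` (1 B), so it starts at offset 4 + 1 = 5 and occupies 8 bytes.
Bytes at offsets 5..12: BA 3D EC B4 54 2A 19 FE.
In big-endian order the high byte comes first in memory.
The bytes are already most-significant first: 0xBA3DECB4542A19FE.
Top bit is set, so as a signed 64-bit value this is 0xBA3DECB4542A19FE − 2^64 = -5026601349825291778.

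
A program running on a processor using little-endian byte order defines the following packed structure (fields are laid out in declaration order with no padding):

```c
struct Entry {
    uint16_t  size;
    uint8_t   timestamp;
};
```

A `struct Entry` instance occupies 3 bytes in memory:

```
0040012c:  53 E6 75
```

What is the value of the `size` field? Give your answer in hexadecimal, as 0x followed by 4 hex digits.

`size` is the first field, at byte offset 0, occupying 2 bytes.
Bytes at offsets 0..1: 53 E6.
Little-endian: lowest address holds the least-significant byte.
Reassemble most-significant byte first: E6 53 → 0xE653.

0xE653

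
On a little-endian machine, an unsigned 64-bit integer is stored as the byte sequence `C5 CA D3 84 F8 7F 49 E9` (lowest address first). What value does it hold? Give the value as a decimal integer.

16810107789494176453

Little-endian stores the least-significant byte at the lowest address.
Reassemble most-significant byte first: E9 49 7F F8 84 D3 CA C5 → 0xE9497FF884D3CAC5.
0xE9497FF884D3CAC5 = 16810107789494176453.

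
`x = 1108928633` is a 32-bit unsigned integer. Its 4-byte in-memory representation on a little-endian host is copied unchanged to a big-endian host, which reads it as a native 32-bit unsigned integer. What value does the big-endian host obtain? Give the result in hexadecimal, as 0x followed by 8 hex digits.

1108928633 in 32-bit hexadecimal is 0x4218E879.
Stored little-endian, the bytes at ascending addresses are 79 E8 18 42.
Read back as big-endian, the last byte is least significant, giving 0x79E81842.

0x79E81842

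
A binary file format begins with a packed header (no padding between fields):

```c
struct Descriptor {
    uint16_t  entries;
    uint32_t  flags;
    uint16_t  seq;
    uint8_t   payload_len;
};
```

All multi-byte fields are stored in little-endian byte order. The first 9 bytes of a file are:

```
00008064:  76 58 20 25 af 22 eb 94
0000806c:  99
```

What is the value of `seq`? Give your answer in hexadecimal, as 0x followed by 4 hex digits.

`seq` follows `entries` (2 B), `flags` (4 B), so it starts at offset 2 + 4 = 6 and occupies 2 bytes.
Bytes at offsets 6..7: EB 94.
Little-endian: lowest address holds the least-significant byte.
Reassemble most-significant byte first: 94 EB → 0x94EB.

0x94EB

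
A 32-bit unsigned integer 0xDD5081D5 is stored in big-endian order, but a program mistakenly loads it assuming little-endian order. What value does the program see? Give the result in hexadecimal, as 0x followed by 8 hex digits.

Stored big-endian, the bytes at ascending addresses are DD 50 81 D5.
Read back as little-endian, the first byte is least significant, giving 0xD58150DD.

0xD58150DD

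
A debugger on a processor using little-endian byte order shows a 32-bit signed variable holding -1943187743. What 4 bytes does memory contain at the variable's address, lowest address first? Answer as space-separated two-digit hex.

E1 4E 2D 8C

Two's complement of -1943187743 in 32 bits: 1943187743 = 0x73D2B11F; invert → 0x8C2D4EE0; add 1 → 0x8C2D4EE1.
Split into bytes (most-significant first): 8C 2D 4E E1.
Little-endian stores the least-significant byte at the lowest address.
So at ascending addresses the bytes are E1 4E 2D 8C.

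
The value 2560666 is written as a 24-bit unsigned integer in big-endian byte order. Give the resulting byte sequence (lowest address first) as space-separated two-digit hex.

2560666 in hexadecimal, padded to 24 bits, is 0x27129A.
Split into bytes (most-significant first): 27 12 9A.
Big-endian: lowest address holds the most-significant byte.
So the memory order matches the most-significant-first order: 27 12 9A.

27 12 9A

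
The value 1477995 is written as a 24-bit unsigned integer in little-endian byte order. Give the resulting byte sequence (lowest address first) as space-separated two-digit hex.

6B 8D 16

1477995 in hexadecimal, padded to 24 bits, is 0x168D6B.
Split into bytes (most-significant first): 16 8D 6B.
In little-endian order the low byte comes first in memory.
So at ascending addresses the bytes are 6B 8D 16.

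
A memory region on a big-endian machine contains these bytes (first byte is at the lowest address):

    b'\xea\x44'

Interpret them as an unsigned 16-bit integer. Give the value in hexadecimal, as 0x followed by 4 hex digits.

Big-endian stores the most-significant byte at the lowest address.
The bytes are already most-significant first: 0xEA44.

0xEA44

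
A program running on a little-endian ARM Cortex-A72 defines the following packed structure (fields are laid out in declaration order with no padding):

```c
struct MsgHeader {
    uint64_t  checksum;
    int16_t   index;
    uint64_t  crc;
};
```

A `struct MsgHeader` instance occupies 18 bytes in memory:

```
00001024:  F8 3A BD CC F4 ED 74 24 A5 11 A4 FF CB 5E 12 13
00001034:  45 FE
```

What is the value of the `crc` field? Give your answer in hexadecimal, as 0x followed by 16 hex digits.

`crc` follows `checksum` (8 B), `index` (2 B), so it starts at offset 8 + 2 = 10 and occupies 8 bytes.
Bytes at offsets 10..17: A4 FF CB 5E 12 13 45 FE.
Little-endian stores the least-significant byte at the lowest address.
Reassemble most-significant byte first: FE 45 13 12 5E CB FF A4 → 0xFE4513125ECBFFA4.

0xFE4513125ECBFFA4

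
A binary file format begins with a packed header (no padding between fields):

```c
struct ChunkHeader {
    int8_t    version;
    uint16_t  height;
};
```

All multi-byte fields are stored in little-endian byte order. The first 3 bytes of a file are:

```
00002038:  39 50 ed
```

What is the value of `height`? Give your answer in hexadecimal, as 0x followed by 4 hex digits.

0xED50

`height` follows `version` (1 byte), so it starts at byte offset 1 and occupies 2 bytes.
Bytes at offsets 1..2: 50 ED.
Little-endian: lowest address holds the least-significant byte.
Reassemble most-significant byte first: ED 50 → 0xED50.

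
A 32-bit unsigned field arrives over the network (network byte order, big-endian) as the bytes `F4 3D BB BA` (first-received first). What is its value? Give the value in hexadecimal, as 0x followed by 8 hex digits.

0xF43DBBBA

Big-endian: lowest address holds the most-significant byte.
The bytes are already most-significant first: 0xF43DBBBA.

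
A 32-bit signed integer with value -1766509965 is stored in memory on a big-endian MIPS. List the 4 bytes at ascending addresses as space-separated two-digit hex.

96 B5 32 73

Two's complement of -1766509965 in 32 bits: 1766509965 = 0x694ACD8D; invert → 0x96B53272; add 1 → 0x96B53273.
Split into bytes (most-significant first): 96 B5 32 73.
In big-endian order the high byte comes first in memory.
So the memory order matches the most-significant-first order: 96 B5 32 73.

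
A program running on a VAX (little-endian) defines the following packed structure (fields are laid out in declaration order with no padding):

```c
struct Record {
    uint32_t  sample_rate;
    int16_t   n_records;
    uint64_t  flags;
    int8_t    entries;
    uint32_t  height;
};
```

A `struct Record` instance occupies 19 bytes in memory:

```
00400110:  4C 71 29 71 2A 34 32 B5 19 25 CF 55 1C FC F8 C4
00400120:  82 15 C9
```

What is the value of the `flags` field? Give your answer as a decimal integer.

18166489345074771250

`flags` follows `sample_rate` (4 B), `n_records` (2 B), so it starts at offset 4 + 2 = 6 and occupies 8 bytes.
Bytes at offsets 6..13: 32 B5 19 25 CF 55 1C FC.
Little-endian stores the least-significant byte at the lowest address.
Reassemble most-significant byte first: FC 1C 55 CF 25 19 B5 32 → 0xFC1C55CF2519B532.
0xFC1C55CF2519B532 = 18166489345074771250.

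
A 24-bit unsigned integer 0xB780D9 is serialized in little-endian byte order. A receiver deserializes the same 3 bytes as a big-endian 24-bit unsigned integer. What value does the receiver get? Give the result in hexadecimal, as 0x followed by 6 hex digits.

Stored little-endian, the bytes at ascending addresses are D9 80 B7.
Read back as big-endian, the last byte is least significant, giving 0xD980B7.

0xD980B7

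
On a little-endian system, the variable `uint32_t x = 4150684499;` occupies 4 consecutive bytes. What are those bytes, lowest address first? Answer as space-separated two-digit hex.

53 6B 66 F7

4150684499 in hexadecimal, padded to 32 bits, is 0xF7666B53.
Split into bytes (most-significant first): F7 66 6B 53.
Little-endian stores the least-significant byte at the lowest address.
So at ascending addresses the bytes are 53 6B 66 F7.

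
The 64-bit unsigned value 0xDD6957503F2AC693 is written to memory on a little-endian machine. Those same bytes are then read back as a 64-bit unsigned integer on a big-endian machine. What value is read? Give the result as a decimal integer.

Stored little-endian, the bytes at ascending addresses are 93 C6 2A 3F 50 57 69 DD.
Read back as big-endian, the last byte is least significant, giving 0x93C62A3F505769DD.
0x93C62A3F505769DD = 10648244820383328733.

10648244820383328733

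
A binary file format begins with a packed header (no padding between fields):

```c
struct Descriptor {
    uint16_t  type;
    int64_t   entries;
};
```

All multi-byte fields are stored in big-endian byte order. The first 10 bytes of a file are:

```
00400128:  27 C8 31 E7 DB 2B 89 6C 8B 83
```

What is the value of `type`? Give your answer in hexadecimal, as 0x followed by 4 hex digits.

0x27C8

`type` is the first field, at byte offset 0, occupying 2 bytes.
Bytes at offsets 0..1: 27 C8.
In big-endian order the high byte comes first in memory.
The bytes are already most-significant first: 0x27C8.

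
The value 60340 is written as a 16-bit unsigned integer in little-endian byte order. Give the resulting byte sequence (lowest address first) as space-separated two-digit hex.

60340 in hexadecimal, padded to 16 bits, is 0xEBB4.
Split into bytes (most-significant first): EB B4.
Little-endian stores the least-significant byte at the lowest address.
So at ascending addresses the bytes are B4 EB.

B4 EB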